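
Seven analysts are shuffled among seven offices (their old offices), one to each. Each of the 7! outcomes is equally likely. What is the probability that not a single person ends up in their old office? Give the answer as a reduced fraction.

103/280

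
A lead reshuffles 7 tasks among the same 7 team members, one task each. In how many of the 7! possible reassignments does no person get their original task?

1854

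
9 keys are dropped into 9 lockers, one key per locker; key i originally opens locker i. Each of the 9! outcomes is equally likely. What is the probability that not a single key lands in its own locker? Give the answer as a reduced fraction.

Favorable outcomes: !9 = 133496.
Total outcomes: 9! = 362880.
Probability = 133496/362880 = 16687/45360.

16687/45360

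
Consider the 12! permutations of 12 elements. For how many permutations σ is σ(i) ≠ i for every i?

176214841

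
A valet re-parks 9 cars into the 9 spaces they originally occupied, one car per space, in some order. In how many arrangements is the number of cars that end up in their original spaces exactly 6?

Pick the 6 fixed positions: C(9,6) = 84 ways.
The other 3 form a derangement: !3 = 2.
Total: 84 × 2 = 168.

168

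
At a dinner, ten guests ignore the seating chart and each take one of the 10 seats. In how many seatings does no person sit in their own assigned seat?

1334961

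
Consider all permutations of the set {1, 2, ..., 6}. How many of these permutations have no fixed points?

265

The subfactorial !6 = [6!/e] (nearest integer).
6! = 720, and 720/e ≈ 264.87, so !6 = 265.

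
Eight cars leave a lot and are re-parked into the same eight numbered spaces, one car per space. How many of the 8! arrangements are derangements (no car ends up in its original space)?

The subfactorial !8 = [8!/e] (nearest integer).
8! = 40320, and 40320/e ≈ 14832.90, so !8 = 14833.

14833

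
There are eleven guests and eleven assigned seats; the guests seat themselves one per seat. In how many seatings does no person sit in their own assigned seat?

14684570

Recurrence: !11 = 11·!10 + (-1)^11.
!11 = 11·1334961 - 1 = 14684570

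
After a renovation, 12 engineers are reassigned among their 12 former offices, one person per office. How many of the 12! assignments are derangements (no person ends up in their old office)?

!12 = 12! · Σ_{k=0}^{12} (-1)^k/k!
= 12! - 12!/1! + 12!/2! - 12!/3! + 12!/4! - 12!/5! + 12!/6! - 12!/7! + 12!/8! - 12!/9! + 12!/10! - 12!/11! + 12!/12!
= 479001600 - 479001600 + 239500800 - 79833600 + 19958400 - 3991680 + 665280 - 95040 + 11880 - 1320 + 132 - 12 + 1
= 176214841

176214841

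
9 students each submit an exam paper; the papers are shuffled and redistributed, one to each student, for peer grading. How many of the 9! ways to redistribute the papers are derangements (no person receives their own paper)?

!9 = 9! · Σ_{k=0}^{9} (-1)^k/k!
= 9! - 9!/1! + 9!/2! - 9!/3! + 9!/4! - 9!/5! + 9!/6! - 9!/7! + 9!/8! - 9!/9!
= 362880 - 362880 + 181440 - 60480 + 15120 - 3024 + 504 - 72 + 9 - 1
= 133496

133496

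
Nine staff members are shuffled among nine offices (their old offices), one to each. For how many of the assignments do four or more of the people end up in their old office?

6883

# with exactly i fixed is C(9,i)·!(9-i); sum over i=4..9:
  i=4: C(9,4)·!5 = 126·44 = 5544
  i=5: C(9,5)·!4 = 126·9 = 1134
  i=6: C(9,6)·!3 = 84·2 = 168
  i=7: C(9,7)·!2 = 36·1 = 36
  i=8: C(9,8)·!1 = 9·0 = 0
  i=9: C(9,9)·!0 = 1·1 = 1
Total = 6883.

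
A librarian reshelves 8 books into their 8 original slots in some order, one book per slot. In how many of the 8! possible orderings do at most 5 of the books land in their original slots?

40291

# with exactly i fixed is C(8,i)·!(8-i); sum over i=0..5:
  i=0: C(8,0)·!8 = 1·14833 = 14833
  i=1: C(8,1)·!7 = 8·1854 = 14832
  i=2: C(8,2)·!6 = 28·265 = 7420
  i=3: C(8,3)·!5 = 56·44 = 2464
  i=4: C(8,4)·!4 = 70·9 = 630
  i=5: C(8,5)·!3 = 56·2 = 112
Total = 40291.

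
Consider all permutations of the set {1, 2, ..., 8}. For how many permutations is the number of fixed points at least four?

# with exactly i fixed is C(8,i)·!(8-i); sum over i=4..8:
  i=4: C(8,4)·!4 = 70·9 = 630
  i=5: C(8,5)·!3 = 56·2 = 112
  i=6: C(8,6)·!2 = 28·1 = 28
  i=7: C(8,7)·!1 = 8·0 = 0
  i=8: C(8,8)·!0 = 1·1 = 1
Total = 771.

771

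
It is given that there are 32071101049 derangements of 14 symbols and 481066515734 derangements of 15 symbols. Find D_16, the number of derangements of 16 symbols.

D_16 = (16-1)·(D_15 + D_14) = 15·(481066515734 + 32071101049) = 15·513137616783 = 7697064251745.

7697064251745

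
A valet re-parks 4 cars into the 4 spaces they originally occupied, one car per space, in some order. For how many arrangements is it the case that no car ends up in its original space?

!4 is the nearest integer to 4!/e.
4! = 24, and 24/e ≈ 8.83, so !4 = 9.

9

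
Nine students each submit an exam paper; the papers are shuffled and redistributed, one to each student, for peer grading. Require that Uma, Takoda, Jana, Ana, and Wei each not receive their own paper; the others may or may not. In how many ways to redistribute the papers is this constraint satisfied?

205056

Inclusion-exclusion on the 5 forbidden self-matches:
Σ_{j=0}^{5} (-1)^j C(5,j)(9-j)!
= C(5,0)·9! - C(5,1)·8! + C(5,2)·7! - C(5,3)·6! + C(5,4)·5! - C(5,5)·4!
= 362880 - 201600 + 50400 - 7200 + 600 - 24
= 205056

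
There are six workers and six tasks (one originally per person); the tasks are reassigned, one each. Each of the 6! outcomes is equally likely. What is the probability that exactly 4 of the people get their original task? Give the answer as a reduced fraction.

Favorable outcomes: C(6,4)·!2 = 15·1 = 15.
Total outcomes: 6! = 720.
Probability = 15/720 = 1/48.

1/48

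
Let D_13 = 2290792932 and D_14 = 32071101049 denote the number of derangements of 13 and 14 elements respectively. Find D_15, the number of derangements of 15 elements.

481066515734

D_15 = (15-1)·(D_14 + D_13) = 14·(32071101049 + 2290792932) = 14·34361893981 = 481066515734.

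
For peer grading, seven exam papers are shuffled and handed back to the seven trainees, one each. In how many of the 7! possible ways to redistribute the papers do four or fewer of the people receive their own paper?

# with exactly i fixed is C(7,i)·!(7-i); sum over i=0..4:
  i=0: C(7,0)·!7 = 1·1854 = 1854
  i=1: C(7,1)·!6 = 7·265 = 1855
  i=2: C(7,2)·!5 = 21·44 = 924
  i=3: C(7,3)·!4 = 35·9 = 315
  i=4: C(7,4)·!3 = 35·2 = 70
Total = 5018.

5018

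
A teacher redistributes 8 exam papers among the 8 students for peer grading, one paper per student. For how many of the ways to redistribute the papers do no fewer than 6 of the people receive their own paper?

29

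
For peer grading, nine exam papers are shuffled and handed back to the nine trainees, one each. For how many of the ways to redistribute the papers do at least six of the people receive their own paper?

# with exactly i fixed is C(9,i)·!(9-i); sum over i=6..9:
  i=6: C(9,6)·!3 = 84·2 = 168
  i=7: C(9,7)·!2 = 36·1 = 36
  i=8: C(9,8)·!1 = 9·0 = 0
  i=9: C(9,9)·!0 = 1·1 = 1
Total = 205.

205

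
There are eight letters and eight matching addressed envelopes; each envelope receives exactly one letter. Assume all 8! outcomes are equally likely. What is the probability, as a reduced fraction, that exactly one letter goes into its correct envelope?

103/280

Favorable outcomes: C(8,1)·!7 = 8·1854 = 14832.
Total outcomes: 8! = 40320.
Probability = 14832/40320 = 103/280.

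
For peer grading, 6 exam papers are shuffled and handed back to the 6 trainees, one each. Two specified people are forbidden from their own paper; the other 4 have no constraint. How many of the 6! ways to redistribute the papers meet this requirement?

504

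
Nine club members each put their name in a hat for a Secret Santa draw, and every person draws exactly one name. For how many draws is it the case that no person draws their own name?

133496

Use !n = n·!(n-1) + (-1)^n.
!9 = 9·14833 - 1 = 133496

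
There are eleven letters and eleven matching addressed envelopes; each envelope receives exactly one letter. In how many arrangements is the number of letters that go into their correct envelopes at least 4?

757934

Sum C(11,i)·!(11-i) for i = 4..11:
  i=4: C(11,4)·!7 = 330·1854 = 611820
  i=5: C(11,5)·!6 = 462·265 = 122430
  i=6: C(11,6)·!5 = 462·44 = 20328
  i=7: C(11,7)·!4 = 330·9 = 2970
  i=8: C(11,8)·!3 = 165·2 = 330
  i=9: C(11,9)·!2 = 55·1 = 55
  i=10: C(11,10)·!1 = 11·0 = 0
  i=11: C(11,11)·!0 = 1·1 = 1
Total = 757934.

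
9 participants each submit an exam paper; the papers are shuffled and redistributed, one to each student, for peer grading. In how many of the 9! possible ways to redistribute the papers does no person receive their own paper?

133496

!9 is the nearest integer to 9!/e.
9! = 362880, and 362880/e ≈ 133496.09, so !9 = 133496.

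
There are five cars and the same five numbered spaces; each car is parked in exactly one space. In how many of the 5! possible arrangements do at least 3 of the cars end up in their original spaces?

Sum C(5,i)·!(5-i) for i = 3..5:
  i=3: C(5,3)·!2 = 10·1 = 10
  i=4: C(5,4)·!1 = 5·0 = 0
  i=5: C(5,5)·!0 = 1·1 = 1
Total = 11.

11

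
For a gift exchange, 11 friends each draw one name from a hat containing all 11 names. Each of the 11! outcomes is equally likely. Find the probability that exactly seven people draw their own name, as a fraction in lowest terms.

Favorable outcomes: C(11,7)·!4 = 330·9 = 2970.
Total outcomes: 11! = 39916800.
Probability = 2970/39916800 = 1/13440.

1/13440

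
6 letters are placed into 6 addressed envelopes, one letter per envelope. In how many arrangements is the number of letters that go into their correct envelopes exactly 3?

Choose which 3 of the 6 are fixed: C(6,3) = 20.
The remaining 3 must be deranged: !3 = 2.
Total: 20 × 2 = 40.

40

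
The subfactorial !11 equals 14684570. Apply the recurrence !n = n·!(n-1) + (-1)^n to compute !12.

176214841

!12 = 12·14684570 + 1 = 176214841.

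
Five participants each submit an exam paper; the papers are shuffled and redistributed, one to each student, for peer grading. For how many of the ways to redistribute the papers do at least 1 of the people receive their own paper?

Sum C(5,i)·!(5-i) for i = 1..5:
  i=1: C(5,1)·!4 = 5·9 = 45
  i=2: C(5,2)·!3 = 10·2 = 20
  i=3: C(5,3)·!2 = 10·1 = 10
  i=4: C(5,4)·!1 = 5·0 = 0
  i=5: C(5,5)·!0 = 1·1 = 1
Total = 76.

76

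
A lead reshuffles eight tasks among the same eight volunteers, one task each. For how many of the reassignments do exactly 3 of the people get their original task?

Choose which 3 of the 8 are fixed: C(8,3) = 56.
The other 5 form a derangement: !5 = 44.
Total: 56 × 44 = 2464.

2464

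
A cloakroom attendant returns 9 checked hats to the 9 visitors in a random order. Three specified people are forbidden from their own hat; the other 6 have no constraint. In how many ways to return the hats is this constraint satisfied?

256320

Inclusion-exclusion on the 3 forbidden self-matches:
Σ_{j=0}^{3} (-1)^j C(3,j)(9-j)!
= C(3,0)·9! - C(3,1)·8! + C(3,2)·7! - C(3,3)·6!
= 362880 - 120960 + 15120 - 720
= 256320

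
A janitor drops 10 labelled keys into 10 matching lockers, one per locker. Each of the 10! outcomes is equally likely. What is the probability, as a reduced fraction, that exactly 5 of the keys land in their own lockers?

Favorable outcomes: C(10,5)·!5 = 252·44 = 11088.
Total outcomes: 10! = 3628800.
Probability = 11088/3628800 = 11/3600.

11/3600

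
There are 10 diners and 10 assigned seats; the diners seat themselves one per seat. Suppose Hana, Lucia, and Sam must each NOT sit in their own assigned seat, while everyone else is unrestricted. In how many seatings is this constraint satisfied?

2656080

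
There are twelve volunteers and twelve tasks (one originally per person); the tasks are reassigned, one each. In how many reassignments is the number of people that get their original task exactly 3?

29369120

Pick the 3 fixed positions: C(12,3) = 220 ways.
The remaining 9 must be deranged: !9 = 133496.
Total: 220 × 133496 = 29369120.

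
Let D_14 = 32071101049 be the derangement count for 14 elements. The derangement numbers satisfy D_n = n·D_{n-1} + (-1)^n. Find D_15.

D_15 = 15·32071101049 - 1 = 481066515734.

481066515734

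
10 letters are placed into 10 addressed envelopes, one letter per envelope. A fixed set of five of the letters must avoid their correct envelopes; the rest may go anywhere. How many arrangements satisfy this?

Let A_j be the event that the j-th constrained one is fixed. By inclusion-exclusion over the 5 events:
Σ_{j=0}^{5} (-1)^j C(5,j)(10-j)!
= C(5,0)·10! - C(5,1)·9! + C(5,2)·8! - C(5,3)·7! + C(5,4)·6! - C(5,5)·5!
= 3628800 - 1814400 + 403200 - 50400 + 3600 - 120
= 2170680

2170680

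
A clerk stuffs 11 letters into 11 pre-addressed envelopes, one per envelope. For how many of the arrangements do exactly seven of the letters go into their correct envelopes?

2970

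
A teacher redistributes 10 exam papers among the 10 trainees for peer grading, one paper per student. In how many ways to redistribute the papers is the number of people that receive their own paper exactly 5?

11088

Choose which 5 of the 10 are fixed: C(10,5) = 252.
The remaining 5 must be deranged: !5 = 44.
Total: 252 × 44 = 11088.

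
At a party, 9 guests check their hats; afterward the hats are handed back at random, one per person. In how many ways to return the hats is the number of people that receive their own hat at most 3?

355997

Sum C(9,i)·!(9-i) for i = 0..3:
  i=0: C(9,0)·!9 = 1·133496 = 133496
  i=1: C(9,1)·!8 = 9·14833 = 133497
  i=2: C(9,2)·!7 = 36·1854 = 66744
  i=3: C(9,3)·!6 = 84·265 = 22260
Total = 355997.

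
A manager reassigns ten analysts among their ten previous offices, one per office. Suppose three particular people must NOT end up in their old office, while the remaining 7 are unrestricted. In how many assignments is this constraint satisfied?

Inclusion-exclusion on the 3 forbidden self-matches:
Σ_{j=0}^{3} (-1)^j C(3,j)(10-j)!
= C(3,0)·10! - C(3,1)·9! + C(3,2)·8! - C(3,3)·7!
= 3628800 - 1088640 + 120960 - 5040
= 2656080

2656080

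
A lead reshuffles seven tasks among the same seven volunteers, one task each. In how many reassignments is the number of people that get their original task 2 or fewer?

4633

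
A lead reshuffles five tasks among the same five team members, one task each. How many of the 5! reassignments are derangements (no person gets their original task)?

44

Recurrence: !5 = 5·!4 + (-1)^5.
!5 = 5·9 - 1 = 44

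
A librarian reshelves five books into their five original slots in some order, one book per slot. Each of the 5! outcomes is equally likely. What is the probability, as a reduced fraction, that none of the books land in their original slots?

Favorable outcomes: !5 = 44.
Total outcomes: 5! = 120.
Probability = 44/120 = 11/30.

11/30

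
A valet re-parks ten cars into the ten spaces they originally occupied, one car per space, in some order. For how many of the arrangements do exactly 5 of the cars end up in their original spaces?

Choose which 5 of the 10 are fixed: C(10,5) = 252.
The other 5 form a derangement: !5 = 44.
Total: 252 × 44 = 11088.

11088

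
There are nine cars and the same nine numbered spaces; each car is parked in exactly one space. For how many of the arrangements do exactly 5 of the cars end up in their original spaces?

Choose which 5 of the 9 are fixed: C(9,5) = 126.
The other 4 form a derangement: !4 = 9.
Total: 126 × 9 = 1134.

1134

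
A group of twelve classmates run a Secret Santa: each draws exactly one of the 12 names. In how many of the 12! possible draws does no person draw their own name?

176214841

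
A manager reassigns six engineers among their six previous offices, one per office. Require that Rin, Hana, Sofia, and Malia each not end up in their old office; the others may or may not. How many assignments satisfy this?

362

Let A_j be the event that the j-th constrained one is fixed. By inclusion-exclusion over the 4 events:
Σ_{j=0}^{4} (-1)^j C(4,j)(6-j)!
= C(4,0)·6! - C(4,1)·5! + C(4,2)·4! - C(4,3)·3! + C(4,4)·2!
= 720 - 480 + 144 - 24 + 2
= 362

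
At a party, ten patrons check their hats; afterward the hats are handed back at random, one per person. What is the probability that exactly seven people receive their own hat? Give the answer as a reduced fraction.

1/15120

Favorable outcomes: C(10,7)·!3 = 120·2 = 240.
Total outcomes: 10! = 3628800.
Probability = 240/3628800 = 1/15120.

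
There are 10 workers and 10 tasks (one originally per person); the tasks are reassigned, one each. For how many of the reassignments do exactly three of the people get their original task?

222480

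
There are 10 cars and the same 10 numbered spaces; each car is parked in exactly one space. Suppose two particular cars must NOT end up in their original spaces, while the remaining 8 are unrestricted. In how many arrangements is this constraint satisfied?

2943360

Inclusion-exclusion on the 2 forbidden self-matches:
Σ_{j=0}^{2} (-1)^j C(2,j)(10-j)!
= C(2,0)·10! - C(2,1)·9! + C(2,2)·8!
= 3628800 - 725760 + 40320
= 2943360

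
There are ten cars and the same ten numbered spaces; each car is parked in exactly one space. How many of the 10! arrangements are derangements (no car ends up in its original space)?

The subfactorial !10 = [10!/e] (nearest integer).
10! = 3628800, and 3628800/e ≈ 1334960.92, so !10 = 1334961.

1334961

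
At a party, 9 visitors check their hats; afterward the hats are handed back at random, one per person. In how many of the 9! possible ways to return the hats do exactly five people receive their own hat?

1134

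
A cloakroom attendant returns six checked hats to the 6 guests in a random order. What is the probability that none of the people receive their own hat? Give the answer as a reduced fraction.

53/144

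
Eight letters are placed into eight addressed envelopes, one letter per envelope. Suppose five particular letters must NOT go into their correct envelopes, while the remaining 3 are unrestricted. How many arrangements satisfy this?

Let A_j be the event that the j-th constrained one is fixed. By inclusion-exclusion over the 5 events:
Σ_{j=0}^{5} (-1)^j C(5,j)(8-j)!
= C(5,0)·8! - C(5,1)·7! + C(5,2)·6! - C(5,3)·5! + C(5,4)·4! - C(5,5)·3!
= 40320 - 25200 + 7200 - 1200 + 120 - 6
= 21234

21234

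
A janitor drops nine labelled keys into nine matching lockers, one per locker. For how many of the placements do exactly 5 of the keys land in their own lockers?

Pick the 5 fixed positions: C(9,5) = 126 ways.
The remaining 4 must be deranged: !4 = 9.
Total: 126 × 9 = 1134.

1134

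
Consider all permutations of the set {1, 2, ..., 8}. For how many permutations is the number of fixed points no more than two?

37085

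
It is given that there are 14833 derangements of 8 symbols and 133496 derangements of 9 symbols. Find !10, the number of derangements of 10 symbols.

!10 = (10-1)·(!9 + !8) = 9·(133496 + 14833) = 9·148329 = 1334961.

1334961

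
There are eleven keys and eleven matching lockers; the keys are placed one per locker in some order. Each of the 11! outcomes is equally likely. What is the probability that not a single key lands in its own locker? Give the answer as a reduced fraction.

Favorable outcomes: !11 = 14684570.
Total outcomes: 11! = 39916800.
Probability = 14684570/39916800 = 1468457/3991680.

1468457/3991680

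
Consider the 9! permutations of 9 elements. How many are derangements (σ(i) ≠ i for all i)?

The number of derangements of 9 is !9 = Σ_{k=0}^{9} (-1)^k·9!/k!
= 9! - 9!/1! + 9!/2! - 9!/3! + 9!/4! - 9!/5! + 9!/6! - 9!/7! + 9!/8! - 9!/9!
= 362880 - 362880 + 181440 - 60480 + 15120 - 3024 + 504 - 72 + 9 - 1
= 133496

133496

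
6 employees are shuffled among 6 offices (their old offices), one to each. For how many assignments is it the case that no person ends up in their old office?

!6 = 6! · Σ_{k=0}^{6} (-1)^k/k!
= 6! - 6!/1! + 6!/2! - 6!/3! + 6!/4! - 6!/5! + 6!/6!
= 720 - 720 + 360 - 120 + 30 - 6 + 1
= 265

265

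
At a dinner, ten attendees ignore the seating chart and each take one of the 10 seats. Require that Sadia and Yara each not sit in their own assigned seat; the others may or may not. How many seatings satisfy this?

2943360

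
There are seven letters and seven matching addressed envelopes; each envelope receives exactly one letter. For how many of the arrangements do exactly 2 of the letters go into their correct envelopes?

Choose which 2 of the 7 are fixed: C(7,2) = 21.
The other 5 form a derangement: !5 = 44.
Total: 21 × 44 = 924.

924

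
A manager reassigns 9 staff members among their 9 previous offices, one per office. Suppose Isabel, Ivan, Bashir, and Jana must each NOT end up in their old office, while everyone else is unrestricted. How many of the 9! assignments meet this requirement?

229080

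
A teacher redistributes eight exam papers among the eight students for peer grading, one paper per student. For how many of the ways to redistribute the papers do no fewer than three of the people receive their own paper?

Sum C(8,i)·!(8-i) for i = 3..8:
  i=3: C(8,3)·!5 = 56·44 = 2464
  i=4: C(8,4)·!4 = 70·9 = 630
  i=5: C(8,5)·!3 = 56·2 = 112
  i=6: C(8,6)·!2 = 28·1 = 28
  i=7: C(8,7)·!1 = 8·0 = 0
  i=8: C(8,8)·!0 = 1·1 = 1
Total = 3235.

3235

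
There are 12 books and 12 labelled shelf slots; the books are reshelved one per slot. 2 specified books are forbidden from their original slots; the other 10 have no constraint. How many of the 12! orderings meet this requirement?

Let A_j be the event that the j-th constrained one is fixed. By inclusion-exclusion over the 2 events:
Σ_{j=0}^{2} (-1)^j C(2,j)(12-j)!
= C(2,0)·12! - C(2,1)·11! + C(2,2)·10!
= 479001600 - 79833600 + 3628800
= 402796800

402796800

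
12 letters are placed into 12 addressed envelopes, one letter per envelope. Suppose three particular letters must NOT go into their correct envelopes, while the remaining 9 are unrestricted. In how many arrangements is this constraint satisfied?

369774720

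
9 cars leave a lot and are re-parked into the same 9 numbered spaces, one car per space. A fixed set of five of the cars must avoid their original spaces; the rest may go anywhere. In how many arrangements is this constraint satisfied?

Let A_j be the event that the j-th constrained one is fixed. By inclusion-exclusion over the 5 events:
Σ_{j=0}^{5} (-1)^j C(5,j)(9-j)!
= C(5,0)·9! - C(5,1)·8! + C(5,2)·7! - C(5,3)·6! + C(5,4)·5! - C(5,5)·4!
= 362880 - 201600 + 50400 - 7200 + 600 - 24
= 205056

205056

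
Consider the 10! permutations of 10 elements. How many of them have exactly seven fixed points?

Choose which 7 of the 10 are fixed: C(10,7) = 120.
The remaining 3 must be deranged: !3 = 2.
Total: 120 × 2 = 240.

240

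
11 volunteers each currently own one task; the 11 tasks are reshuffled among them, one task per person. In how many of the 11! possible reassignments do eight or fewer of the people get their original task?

Sum C(11,i)·!(11-i) for i = 0..8:
  i=0: C(11,0)·!11 = 1·14684570 = 14684570
  i=1: C(11,1)·!10 = 11·1334961 = 14684571
  i=2: C(11,2)·!9 = 55·133496 = 7342280
  i=3: C(11,3)·!8 = 165·14833 = 2447445
  i=4: C(11,4)·!7 = 330·1854 = 611820
  i=5: C(11,5)·!6 = 462·265 = 122430
  i=6: C(11,6)·!5 = 462·44 = 20328
  i=7: C(11,7)·!4 = 330·9 = 2970
  i=8: C(11,8)·!3 = 165·2 = 330
Total = 39916744.

39916744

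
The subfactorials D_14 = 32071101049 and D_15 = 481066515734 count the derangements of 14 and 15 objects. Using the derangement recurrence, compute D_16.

7697064251745

D_16 = (16-1)·(D_15 + D_14) = 15·(481066515734 + 32071101049) = 15·513137616783 = 7697064251745.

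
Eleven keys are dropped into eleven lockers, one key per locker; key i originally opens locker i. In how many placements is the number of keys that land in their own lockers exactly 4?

611820

Pick the 4 fixed positions: C(11,4) = 330 ways.
The remaining 7 must be deranged: !7 = 1854.
Total: 330 × 1854 = 611820.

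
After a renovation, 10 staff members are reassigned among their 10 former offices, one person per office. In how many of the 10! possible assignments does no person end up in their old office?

1334961

By inclusion-exclusion, !10 = Σ (-1)^k · 10!/k! for k=0..10
= 10! - 10!/1! + 10!/2! - 10!/3! + 10!/4! - 10!/5! + 10!/6! - 10!/7! + 10!/8! - 10!/9! + 10!/10!
= 3628800 - 3628800 + 1814400 - 604800 + 151200 - 30240 + 5040 - 720 + 90 - 10 + 1
= 1334961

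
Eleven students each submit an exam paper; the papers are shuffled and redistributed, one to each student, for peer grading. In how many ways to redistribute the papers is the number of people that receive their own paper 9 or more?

Sum C(11,i)·!(11-i) for i = 9..11:
  i=9: C(11,9)·!2 = 55·1 = 55
  i=10: C(11,10)·!1 = 11·0 = 0
  i=11: C(11,11)·!0 = 1·1 = 1
Total = 56.

56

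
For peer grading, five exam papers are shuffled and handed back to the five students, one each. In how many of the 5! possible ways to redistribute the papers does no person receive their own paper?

44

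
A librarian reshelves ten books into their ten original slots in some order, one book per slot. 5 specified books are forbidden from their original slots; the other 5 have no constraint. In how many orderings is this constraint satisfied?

2170680

Let A_j be the event that the j-th constrained one is fixed. By inclusion-exclusion over the 5 events:
Σ_{j=0}^{5} (-1)^j C(5,j)(10-j)!
= C(5,0)·10! - C(5,1)·9! + C(5,2)·8! - C(5,3)·7! + C(5,4)·6! - C(5,5)·5!
= 3628800 - 1814400 + 403200 - 50400 + 3600 - 120
= 2170680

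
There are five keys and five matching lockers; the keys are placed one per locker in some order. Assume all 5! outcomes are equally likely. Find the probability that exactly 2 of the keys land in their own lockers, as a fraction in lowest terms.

1/6

Favorable outcomes: C(5,2)·!3 = 10·2 = 20.
Total outcomes: 5! = 120.
Probability = 20/120 = 1/6.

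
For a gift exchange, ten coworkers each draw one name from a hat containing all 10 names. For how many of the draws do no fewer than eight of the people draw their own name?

46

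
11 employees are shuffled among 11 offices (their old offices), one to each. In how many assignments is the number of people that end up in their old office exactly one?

Pick the single fixed position: C(11,1) = 11 ways.
The other 10 form a derangement: !10 = 1334961.
Total: 11 × 1334961 = 14684571.

14684571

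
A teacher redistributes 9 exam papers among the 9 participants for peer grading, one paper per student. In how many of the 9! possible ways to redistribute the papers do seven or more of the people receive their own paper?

37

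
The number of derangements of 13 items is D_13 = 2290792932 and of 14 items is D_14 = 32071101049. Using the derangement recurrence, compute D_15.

481066515734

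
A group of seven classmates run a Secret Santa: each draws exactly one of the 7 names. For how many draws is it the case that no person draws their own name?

1854

Use !n = (n-1)(!(n-1) + !(n-2)).
!7 = 6·(265 + 44) = 6·309 = 1854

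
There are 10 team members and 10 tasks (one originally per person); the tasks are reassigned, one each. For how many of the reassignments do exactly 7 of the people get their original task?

240

Choose which 7 of the 10 are fixed: C(10,7) = 120.
The other 3 form a derangement: !3 = 2.
Total: 120 × 2 = 240.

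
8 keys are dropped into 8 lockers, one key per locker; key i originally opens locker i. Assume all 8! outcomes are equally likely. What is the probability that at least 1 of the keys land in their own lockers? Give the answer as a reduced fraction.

3641/5760

Favorable outcomes: Σ_{i≥1} C(8,i)·!(8-i) = 8·1854 + 28·265 + 56·44 + 70·9 + 56·2 + 28·1 + 8·0 + 1·1 = 25487.
Total outcomes: 8! = 40320.
Probability = 25487/40320 = 3641/5760.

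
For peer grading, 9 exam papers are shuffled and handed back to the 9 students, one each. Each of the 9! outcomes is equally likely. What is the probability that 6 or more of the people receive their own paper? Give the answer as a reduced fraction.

41/72576

Favorable outcomes: Σ_{i≥6} C(9,i)·!(9-i) = 84·2 + 36·1 + 9·0 + 1·1 = 205.
Total outcomes: 9! = 362880.
Probability = 205/362880 = 41/72576.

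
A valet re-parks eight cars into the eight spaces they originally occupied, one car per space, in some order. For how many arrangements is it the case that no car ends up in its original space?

14833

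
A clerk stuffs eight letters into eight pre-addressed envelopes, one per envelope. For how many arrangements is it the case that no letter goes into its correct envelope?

!8 = 8! · Σ_{k=0}^{8} (-1)^k/k!
= 8! - 8!/1! + 8!/2! - 8!/3! + 8!/4! - 8!/5! + 8!/6! - 8!/7! + 8!/8!
= 40320 - 40320 + 20160 - 6720 + 1680 - 336 + 56 - 8 + 1
= 14833

14833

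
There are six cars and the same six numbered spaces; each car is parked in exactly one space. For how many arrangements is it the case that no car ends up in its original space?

265

!6 is the nearest integer to 6!/e.
6! = 720, and 720/e ≈ 264.87, so !6 = 265.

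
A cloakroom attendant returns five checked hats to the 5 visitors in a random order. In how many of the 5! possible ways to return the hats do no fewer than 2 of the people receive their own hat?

31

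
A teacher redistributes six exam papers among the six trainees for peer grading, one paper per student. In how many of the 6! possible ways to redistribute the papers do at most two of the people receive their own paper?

664

Sum C(6,i)·!(6-i) for i = 0..2:
  i=0: C(6,0)·!6 = 1·265 = 265
  i=1: C(6,1)·!5 = 6·44 = 264
  i=2: C(6,2)·!4 = 15·9 = 135
Total = 664.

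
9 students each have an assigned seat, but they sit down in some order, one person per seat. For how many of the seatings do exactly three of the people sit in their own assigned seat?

22260

Pick the 3 fixed positions: C(9,3) = 84 ways.
The other 6 form a derangement: !6 = 265.
Total: 84 × 265 = 22260.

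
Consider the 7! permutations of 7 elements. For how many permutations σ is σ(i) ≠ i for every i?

1854

The subfactorial !7 = [7!/e] (nearest integer).
7! = 5040, and 5040/e ≈ 1854.11, so !7 = 1854.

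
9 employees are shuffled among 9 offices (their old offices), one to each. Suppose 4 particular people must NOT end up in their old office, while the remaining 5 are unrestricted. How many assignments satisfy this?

Inclusion-exclusion on the 4 forbidden self-matches:
Σ_{j=0}^{4} (-1)^j C(4,j)(9-j)!
= C(4,0)·9! - C(4,1)·8! + C(4,2)·7! - C(4,3)·6! + C(4,4)·5!
= 362880 - 161280 + 30240 - 2880 + 120
= 229080

229080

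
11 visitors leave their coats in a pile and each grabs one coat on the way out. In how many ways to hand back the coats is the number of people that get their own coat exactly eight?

330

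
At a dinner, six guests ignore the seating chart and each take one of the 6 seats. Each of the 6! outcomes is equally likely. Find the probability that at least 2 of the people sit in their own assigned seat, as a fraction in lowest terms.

191/720

Favorable outcomes: Σ_{i≥2} C(6,i)·!(6-i) = 15·9 + 20·2 + 15·1 + 6·0 + 1·1 = 191.
Total outcomes: 6! = 720.
Probability = 191/720 = 191/720.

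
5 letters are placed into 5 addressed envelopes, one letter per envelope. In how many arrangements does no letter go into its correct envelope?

Use !n = (n-1)(!(n-1) + !(n-2)).
!5 = 4·(9 + 2) = 4·11 = 44

44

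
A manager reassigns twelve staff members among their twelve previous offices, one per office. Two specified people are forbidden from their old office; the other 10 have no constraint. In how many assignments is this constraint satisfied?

Inclusion-exclusion on the 2 forbidden self-matches:
Σ_{j=0}^{2} (-1)^j C(2,j)(12-j)!
= C(2,0)·12! - C(2,1)·11! + C(2,2)·10!
= 479001600 - 79833600 + 3628800
= 402796800

402796800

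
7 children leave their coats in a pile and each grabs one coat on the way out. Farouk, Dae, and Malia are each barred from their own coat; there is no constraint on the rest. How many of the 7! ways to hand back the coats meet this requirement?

Inclusion-exclusion on the 3 forbidden self-matches:
Σ_{j=0}^{3} (-1)^j C(3,j)(7-j)!
= C(3,0)·7! - C(3,1)·6! + C(3,2)·5! - C(3,3)·4!
= 5040 - 2160 + 360 - 24
= 3216

3216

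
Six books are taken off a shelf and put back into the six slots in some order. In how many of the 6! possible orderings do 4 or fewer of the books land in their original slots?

Sum C(6,i)·!(6-i) for i = 0..4:
  i=0: C(6,0)·!6 = 1·265 = 265
  i=1: C(6,1)·!5 = 6·44 = 264
  i=2: C(6,2)·!4 = 15·9 = 135
  i=3: C(6,3)·!3 = 20·2 = 40
  i=4: C(6,4)·!2 = 15·1 = 15
Total = 719.

719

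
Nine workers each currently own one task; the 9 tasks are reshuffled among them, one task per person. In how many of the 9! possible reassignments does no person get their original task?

133496

Recurrence: !9 = 9·!8 + (-1)^9.
!9 = 9·14833 - 1 = 133496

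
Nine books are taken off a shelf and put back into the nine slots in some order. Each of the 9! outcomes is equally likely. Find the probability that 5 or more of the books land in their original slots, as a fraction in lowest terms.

Favorable outcomes: Σ_{i≥5} C(9,i)·!(9-i) = 126·9 + 84·2 + 36·1 + 9·0 + 1·1 = 1339.
Total outcomes: 9! = 362880.
Probability = 1339/362880 = 1339/362880.

1339/362880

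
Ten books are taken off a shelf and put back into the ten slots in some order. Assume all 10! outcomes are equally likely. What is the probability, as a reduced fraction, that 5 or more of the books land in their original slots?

Favorable outcomes: Σ_{i≥5} C(10,i)·!(10-i) = 252·44 + 210·9 + 120·2 + 45·1 + 10·0 + 1·1 = 13264.
Total outcomes: 10! = 3628800.
Probability = 13264/3628800 = 829/226800.

829/226800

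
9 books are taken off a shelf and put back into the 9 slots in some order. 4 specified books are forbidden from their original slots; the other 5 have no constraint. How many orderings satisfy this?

229080

Inclusion-exclusion on the 4 forbidden self-matches:
Σ_{j=0}^{4} (-1)^j C(4,j)(9-j)!
= C(4,0)·9! - C(4,1)·8! + C(4,2)·7! - C(4,3)·6! + C(4,4)·5!
= 362880 - 161280 + 30240 - 2880 + 120
= 229080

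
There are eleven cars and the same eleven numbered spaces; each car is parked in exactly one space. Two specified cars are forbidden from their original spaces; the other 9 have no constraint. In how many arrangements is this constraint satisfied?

33022080

Let A_j be the event that the j-th constrained one is fixed. By inclusion-exclusion over the 2 events:
Σ_{j=0}^{2} (-1)^j C(2,j)(11-j)!
= C(2,0)·11! - C(2,1)·10! + C(2,2)·9!
= 39916800 - 7257600 + 362880
= 33022080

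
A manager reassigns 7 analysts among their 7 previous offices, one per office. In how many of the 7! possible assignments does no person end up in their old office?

1854

!7 is the nearest integer to 7!/e.
7! = 5040, and 5040/e ≈ 1854.11, so !7 = 1854.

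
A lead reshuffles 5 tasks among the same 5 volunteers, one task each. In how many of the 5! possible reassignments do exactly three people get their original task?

Pick the 3 fixed positions: C(5,3) = 10 ways.
The other 2 form a derangement: !2 = 1.
Total: 10 × 1 = 10.

10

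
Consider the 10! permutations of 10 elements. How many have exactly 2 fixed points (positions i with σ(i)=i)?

Choose which 2 of the 10 are fixed: C(10,2) = 45.
The other 8 form a derangement: !8 = 14833.
Total: 45 × 14833 = 667485.

667485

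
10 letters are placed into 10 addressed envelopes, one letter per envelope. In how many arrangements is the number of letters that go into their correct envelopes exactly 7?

240

Choose which 7 of the 10 are fixed: C(10,7) = 120.
The remaining 3 must be deranged: !3 = 2.
Total: 120 × 2 = 240.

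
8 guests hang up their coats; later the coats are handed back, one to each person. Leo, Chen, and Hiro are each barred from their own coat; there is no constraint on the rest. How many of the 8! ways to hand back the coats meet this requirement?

Inclusion-exclusion on the 3 forbidden self-matches:
Σ_{j=0}^{3} (-1)^j C(3,j)(8-j)!
= C(3,0)·8! - C(3,1)·7! + C(3,2)·6! - C(3,3)·5!
= 40320 - 15120 + 2160 - 120
= 27240

27240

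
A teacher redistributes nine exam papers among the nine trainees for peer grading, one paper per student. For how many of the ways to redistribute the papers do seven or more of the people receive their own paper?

37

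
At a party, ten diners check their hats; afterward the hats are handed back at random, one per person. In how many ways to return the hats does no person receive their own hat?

Use !n = (n-1)(!(n-1) + !(n-2)).
!10 = 9·(133496 + 14833) = 9·148329 = 1334961

1334961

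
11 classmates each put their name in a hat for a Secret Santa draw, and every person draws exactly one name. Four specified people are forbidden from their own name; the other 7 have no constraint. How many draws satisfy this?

27422640

Let A_j be the event that the j-th constrained one is fixed. By inclusion-exclusion over the 4 events:
Σ_{j=0}^{4} (-1)^j C(4,j)(11-j)!
= C(4,0)·11! - C(4,1)·10! + C(4,2)·9! - C(4,3)·8! + C(4,4)·7!
= 39916800 - 14515200 + 2177280 - 161280 + 5040
= 27422640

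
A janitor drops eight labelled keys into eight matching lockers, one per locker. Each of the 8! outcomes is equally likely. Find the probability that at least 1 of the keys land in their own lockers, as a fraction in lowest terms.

Favorable outcomes: Σ_{i≥1} C(8,i)·!(8-i) = 8·1854 + 28·265 + 56·44 + 70·9 + 56·2 + 28·1 + 8·0 + 1·1 = 25487.
Total outcomes: 8! = 40320.
Probability = 25487/40320 = 3641/5760.

3641/5760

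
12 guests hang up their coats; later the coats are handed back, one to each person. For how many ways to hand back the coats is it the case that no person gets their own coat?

176214841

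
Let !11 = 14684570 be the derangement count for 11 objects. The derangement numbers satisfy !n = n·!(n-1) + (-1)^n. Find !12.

!12 = 12·14684570 + 1 = 176214841.

176214841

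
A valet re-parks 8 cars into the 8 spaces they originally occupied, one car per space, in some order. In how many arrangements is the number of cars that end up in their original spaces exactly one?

14832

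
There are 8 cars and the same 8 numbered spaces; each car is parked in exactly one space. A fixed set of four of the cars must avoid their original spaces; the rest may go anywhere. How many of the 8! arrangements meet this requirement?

24024

Inclusion-exclusion on the 4 forbidden self-matches:
Σ_{j=0}^{4} (-1)^j C(4,j)(8-j)!
= C(4,0)·8! - C(4,1)·7! + C(4,2)·6! - C(4,3)·5! + C(4,4)·4!
= 40320 - 20160 + 4320 - 480 + 24
= 24024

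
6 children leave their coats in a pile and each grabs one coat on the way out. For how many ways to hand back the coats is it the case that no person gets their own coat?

!6 is the nearest integer to 6!/e.
6! = 720, and 720/e ≈ 264.87, so !6 = 265.

265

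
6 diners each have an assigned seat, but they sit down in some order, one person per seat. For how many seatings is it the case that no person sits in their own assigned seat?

265

By inclusion-exclusion, !6 = Σ (-1)^k · 6!/k! for k=0..6
= 6! - 6!/1! + 6!/2! - 6!/3! + 6!/4! - 6!/5! + 6!/6!
= 720 - 720 + 360 - 120 + 30 - 6 + 1
= 265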